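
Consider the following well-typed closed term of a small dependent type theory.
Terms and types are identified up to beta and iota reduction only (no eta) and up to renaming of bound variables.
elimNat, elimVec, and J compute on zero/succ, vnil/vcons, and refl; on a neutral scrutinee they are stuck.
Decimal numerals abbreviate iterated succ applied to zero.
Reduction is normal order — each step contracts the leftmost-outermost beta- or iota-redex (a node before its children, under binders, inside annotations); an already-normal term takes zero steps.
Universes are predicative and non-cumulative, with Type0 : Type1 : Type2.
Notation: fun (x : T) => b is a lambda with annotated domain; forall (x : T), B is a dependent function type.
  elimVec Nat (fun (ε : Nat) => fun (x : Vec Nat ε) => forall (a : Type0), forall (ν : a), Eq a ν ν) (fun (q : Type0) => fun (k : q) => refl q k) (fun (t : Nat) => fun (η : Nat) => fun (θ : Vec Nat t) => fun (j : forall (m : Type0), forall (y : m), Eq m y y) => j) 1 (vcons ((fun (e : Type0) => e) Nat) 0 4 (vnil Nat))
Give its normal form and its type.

reduced normal form:
  fun (ε : Type0) => fun (x : ε) => refl ε x
the term's type:
  forall (ε : Type0), forall (x : ε), Eq ε x x
observation: the leftmost-outermost redex is an elimVec iota-redex, and normalization takes 6 steps.


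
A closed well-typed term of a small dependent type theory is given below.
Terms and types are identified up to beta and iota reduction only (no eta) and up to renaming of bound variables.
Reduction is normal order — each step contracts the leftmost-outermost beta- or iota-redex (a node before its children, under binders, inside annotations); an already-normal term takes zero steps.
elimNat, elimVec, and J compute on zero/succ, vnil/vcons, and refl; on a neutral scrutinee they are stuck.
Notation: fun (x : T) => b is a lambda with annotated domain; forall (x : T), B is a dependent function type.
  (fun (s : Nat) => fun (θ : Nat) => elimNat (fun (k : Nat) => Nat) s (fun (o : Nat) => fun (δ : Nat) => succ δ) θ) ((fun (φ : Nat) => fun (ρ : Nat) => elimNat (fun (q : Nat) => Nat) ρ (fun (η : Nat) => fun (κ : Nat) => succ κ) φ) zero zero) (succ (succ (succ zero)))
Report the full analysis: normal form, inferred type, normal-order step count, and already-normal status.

reduced normal form:
  succ (succ (succ zero))
type:
  Nat
steps to reach normal form (normal order): 15
already normal: no
first contracted redex: a beta-redex


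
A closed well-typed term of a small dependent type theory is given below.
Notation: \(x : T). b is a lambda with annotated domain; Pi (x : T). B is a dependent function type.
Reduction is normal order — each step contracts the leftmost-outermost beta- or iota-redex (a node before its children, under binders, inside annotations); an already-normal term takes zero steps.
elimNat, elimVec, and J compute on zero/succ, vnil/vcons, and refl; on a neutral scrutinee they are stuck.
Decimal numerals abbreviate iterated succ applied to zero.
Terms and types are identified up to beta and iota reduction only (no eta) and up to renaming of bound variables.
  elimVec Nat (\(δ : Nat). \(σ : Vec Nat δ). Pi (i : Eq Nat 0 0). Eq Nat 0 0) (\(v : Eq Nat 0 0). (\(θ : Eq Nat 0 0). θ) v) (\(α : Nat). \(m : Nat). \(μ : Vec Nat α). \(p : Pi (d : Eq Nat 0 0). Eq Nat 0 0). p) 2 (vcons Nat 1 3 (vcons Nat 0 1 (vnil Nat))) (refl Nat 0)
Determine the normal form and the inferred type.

reduced normal form:
  refl Nat 0
inferred type:
  Eq Nat 0 0


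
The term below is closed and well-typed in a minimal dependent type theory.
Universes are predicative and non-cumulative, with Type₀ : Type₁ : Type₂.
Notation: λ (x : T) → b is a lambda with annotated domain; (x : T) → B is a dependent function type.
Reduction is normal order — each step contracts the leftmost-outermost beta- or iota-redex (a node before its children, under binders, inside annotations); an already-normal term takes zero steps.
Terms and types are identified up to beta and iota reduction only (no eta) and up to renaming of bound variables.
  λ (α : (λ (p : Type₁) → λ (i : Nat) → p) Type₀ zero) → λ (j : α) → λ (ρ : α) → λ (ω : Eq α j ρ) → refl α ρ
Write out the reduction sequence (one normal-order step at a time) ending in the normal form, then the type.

normal-order reduction sequence:
  λ (α : (λ (p : Type₁) → λ (i : Nat) → p) Type₀ zero) → λ (j : α) → λ (ρ : α) → λ (ω : Eq α j ρ) → refl α ρ
  ~> λ (α : (λ (p : Nat) → Type₀) zero) → λ (i : α) → λ (j : α) → λ (ρ : Eq α i j) → refl α j
  ~> λ (α : Type₀) → λ (p : α) → λ (i : α) → λ (j : Eq α p i) → refl α i
the term's type:
  (α : Type₀) → (p : α) → (i : α) → (j : Eq α p i) → Eq α i i


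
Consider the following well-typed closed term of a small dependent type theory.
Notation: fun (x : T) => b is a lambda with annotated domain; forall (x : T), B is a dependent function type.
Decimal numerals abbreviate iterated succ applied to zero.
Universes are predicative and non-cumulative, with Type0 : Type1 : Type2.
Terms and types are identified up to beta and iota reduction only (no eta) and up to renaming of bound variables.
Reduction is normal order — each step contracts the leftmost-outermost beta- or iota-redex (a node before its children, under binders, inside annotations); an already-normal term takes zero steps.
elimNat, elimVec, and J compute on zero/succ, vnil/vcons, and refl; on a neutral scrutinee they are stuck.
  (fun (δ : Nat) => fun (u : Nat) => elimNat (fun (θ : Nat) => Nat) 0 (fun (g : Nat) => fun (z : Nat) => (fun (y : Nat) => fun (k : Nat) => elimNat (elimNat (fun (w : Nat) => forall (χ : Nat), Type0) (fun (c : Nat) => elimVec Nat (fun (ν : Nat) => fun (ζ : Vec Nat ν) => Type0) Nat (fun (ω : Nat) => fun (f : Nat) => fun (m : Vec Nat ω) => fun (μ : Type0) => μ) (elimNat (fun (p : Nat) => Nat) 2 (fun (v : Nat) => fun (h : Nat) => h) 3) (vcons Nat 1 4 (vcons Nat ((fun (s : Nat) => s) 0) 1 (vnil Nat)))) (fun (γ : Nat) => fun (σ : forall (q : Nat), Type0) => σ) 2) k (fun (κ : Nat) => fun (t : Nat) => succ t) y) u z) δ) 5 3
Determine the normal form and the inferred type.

resulting normal form:
  15
the term's type:
  Nat
observation: 78 normal-order steps normalize the term, beginning with a beta-redex.


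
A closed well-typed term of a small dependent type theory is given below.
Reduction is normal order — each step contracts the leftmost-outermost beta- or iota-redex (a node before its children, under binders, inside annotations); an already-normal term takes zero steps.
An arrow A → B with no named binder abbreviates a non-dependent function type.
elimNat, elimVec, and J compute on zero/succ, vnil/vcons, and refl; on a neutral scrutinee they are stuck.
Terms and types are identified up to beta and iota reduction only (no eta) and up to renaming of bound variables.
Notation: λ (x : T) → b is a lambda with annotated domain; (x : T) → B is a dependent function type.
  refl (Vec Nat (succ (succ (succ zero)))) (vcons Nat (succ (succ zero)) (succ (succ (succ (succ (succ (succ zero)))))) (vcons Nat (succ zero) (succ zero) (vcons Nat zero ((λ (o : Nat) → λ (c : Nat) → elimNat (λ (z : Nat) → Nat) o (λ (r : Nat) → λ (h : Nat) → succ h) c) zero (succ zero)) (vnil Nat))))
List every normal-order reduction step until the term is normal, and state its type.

normal-order reduction:
  refl (Vec Nat (succ (succ (succ zero)))) (vcons Nat (succ (succ zero)) (succ (succ (succ (succ (succ (succ zero)))))) (vcons Nat (succ zero) (succ zero) (vcons Nat zero ((λ (o : Nat) → λ (c : Nat) → elimNat (λ (z : Nat) → Nat) o (λ (r : Nat) → λ (h : Nat) → succ h) c) zero (succ zero)) (vnil Nat))))
  ~> refl (Vec Nat (succ (succ (succ zero)))) (vcons Nat (succ (succ zero)) (succ (succ (succ (succ (succ (succ zero)))))) (vcons Nat (succ zero) (succ zero) (vcons Nat zero ((λ (o : Nat) → elimNat (λ (c : Nat) → Nat) zero (λ (z : Nat) → λ (r : Nat) → succ r) o) (succ zero)) (vnil Nat))))
  ~> refl (Vec Nat (succ (succ (succ zero)))) (vcons Nat (succ (succ zero)) (succ (succ (succ (succ (succ (succ zero)))))) (vcons Nat (succ zero) (succ zero) (vcons Nat zero (elimNat (λ (o : Nat) → Nat) zero (λ (c : Nat) → λ (z : Nat) → succ z) (succ zero)) (vnil Nat))))
  ~> refl (Vec Nat (succ (succ (succ zero)))) (vcons Nat (succ (succ zero)) (succ (succ (succ (succ (succ (succ zero)))))) (vcons Nat (succ zero) (succ zero) (vcons Nat zero ((λ (o : Nat) → λ (c : Nat) → succ c) zero (elimNat (λ (z : Nat) → Nat) zero (λ (r : Nat) → λ (h : Nat) → succ h) zero)) (vnil Nat))))
  ~> refl (Vec Nat (succ (succ (succ zero)))) (vcons Nat (succ (succ zero)) (succ (succ (succ (succ (succ (succ zero)))))) (vcons Nat (succ zero) (succ zero) (vcons Nat zero ((λ (o : Nat) → succ o) (elimNat (λ (c : Nat) → Nat) zero (λ (z : Nat) → λ (r : Nat) → succ r) zero)) (vnil Nat))))
  ~> refl (Vec Nat (succ (succ (succ zero)))) (vcons Nat (succ (succ zero)) (succ (succ (succ (succ (succ (succ zero)))))) (vcons Nat (succ zero) (succ zero) (vcons Nat zero (succ (elimNat (λ (o : Nat) → Nat) zero (λ (c : Nat) → λ (z : Nat) → succ z) zero)) (vnil Nat))))
  ~> refl (Vec Nat (succ (succ (succ zero)))) (vcons Nat (succ (succ zero)) (succ (succ (succ (succ (succ (succ zero)))))) (vcons Nat (succ zero) (succ zero) (vcons Nat zero (succ zero) (vnil Nat))))
type:
  Eq (Vec Nat (succ (succ (succ zero)))) (vcons Nat (succ (succ zero)) (succ (succ (succ (succ (succ (succ zero)))))) (vcons Nat (succ zero) (succ zero) (vcons Nat zero (succ zero) (vnil Nat)))) (vcons Nat (succ (succ zero)) (succ (succ (succ (succ (succ (succ zero)))))) (vcons Nat (succ zero) (succ zero) (vcons Nat zero (succ zero) (vnil Nat))))


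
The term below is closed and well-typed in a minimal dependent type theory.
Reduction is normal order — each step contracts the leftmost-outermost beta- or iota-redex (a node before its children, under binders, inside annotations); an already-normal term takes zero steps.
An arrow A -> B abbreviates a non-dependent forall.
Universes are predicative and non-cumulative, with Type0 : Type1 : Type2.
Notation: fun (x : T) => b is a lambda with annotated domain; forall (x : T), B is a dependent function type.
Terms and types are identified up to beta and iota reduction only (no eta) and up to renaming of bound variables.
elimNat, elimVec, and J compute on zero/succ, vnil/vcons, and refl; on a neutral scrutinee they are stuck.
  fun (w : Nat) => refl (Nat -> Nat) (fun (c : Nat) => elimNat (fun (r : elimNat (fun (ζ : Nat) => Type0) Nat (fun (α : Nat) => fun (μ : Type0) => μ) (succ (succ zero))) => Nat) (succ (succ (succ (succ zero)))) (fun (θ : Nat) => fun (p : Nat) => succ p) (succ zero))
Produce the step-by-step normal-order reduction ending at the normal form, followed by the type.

reduction (normal order):
  fun (w : Nat) => refl (Nat -> Nat) (fun (c : Nat) => elimNat (fun (r : elimNat (fun (ζ : Nat) => Type0) Nat (fun (α : Nat) => fun (μ : Type0) => μ) (succ (succ zero))) => Nat) (succ (succ (succ (succ zero)))) (fun (θ : Nat) => fun (p : Nat) => succ p) (succ zero))
  ~> fun (w : Nat) => refl (Nat -> Nat) (fun (c : Nat) => (fun (r : Nat) => fun (ζ : Nat) => succ ζ) zero (elimNat (fun (α : elimNat (fun (μ : Nat) => Type0) Nat (fun (θ : Nat) => fun (p : Type0) => p) (succ (succ zero))) => Nat) (succ (succ (succ (succ zero)))) (fun (ρ : Nat) => fun (l : Nat) => succ l) zero))
  ~> fun (w : Nat) => refl (Nat -> Nat) (fun (c : Nat) => (fun (r : Nat) => succ r) (elimNat (fun (ζ : elimNat (fun (α : Nat) => Type0) Nat (fun (μ : Nat) => fun (θ : Type0) => θ) (succ (succ zero))) => Nat) (succ (succ (succ (succ zero)))) (fun (p : Nat) => fun (ρ : Nat) => succ ρ) zero))
  ~> fun (w : Nat) => refl (Nat -> Nat) (fun (c : Nat) => succ (elimNat (fun (r : elimNat (fun (ζ : Nat) => Type0) Nat (fun (α : Nat) => fun (μ : Type0) => μ) (succ (succ zero))) => Nat) (succ (succ (succ (succ zero)))) (fun (θ : Nat) => fun (p : Nat) => succ p) zero))
  ~> fun (w : Nat) => refl (Nat -> Nat) (fun (c : Nat) => succ (succ (succ (succ (succ zero)))))
inferred type:
  Nat -> Eq (Nat -> Nat) (fun (w : Nat) => succ (succ (succ (succ (succ zero))))) (fun (c : Nat) => succ (succ (succ (succ (succ zero)))))


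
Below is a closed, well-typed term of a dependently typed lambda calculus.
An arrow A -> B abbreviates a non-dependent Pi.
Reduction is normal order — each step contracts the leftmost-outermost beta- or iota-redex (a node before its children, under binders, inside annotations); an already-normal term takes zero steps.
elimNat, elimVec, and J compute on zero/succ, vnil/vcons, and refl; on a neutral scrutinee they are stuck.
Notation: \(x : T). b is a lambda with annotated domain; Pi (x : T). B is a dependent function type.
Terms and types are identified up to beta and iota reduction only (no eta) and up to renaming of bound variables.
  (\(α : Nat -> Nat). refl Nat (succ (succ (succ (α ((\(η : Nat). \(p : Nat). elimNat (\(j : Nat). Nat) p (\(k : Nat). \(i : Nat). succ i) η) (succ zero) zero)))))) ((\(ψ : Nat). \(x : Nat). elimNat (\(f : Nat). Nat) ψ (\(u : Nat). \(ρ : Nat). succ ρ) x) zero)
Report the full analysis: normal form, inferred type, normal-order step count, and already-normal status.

resulting normal form:
  refl Nat (succ (succ (succ (succ zero))))
type:
  Eq Nat (succ (succ (succ (succ zero)))) (succ (succ (succ (succ zero))))
reduction steps (normal order): 13
term was already normal: no
first contracted redex: a beta-redex


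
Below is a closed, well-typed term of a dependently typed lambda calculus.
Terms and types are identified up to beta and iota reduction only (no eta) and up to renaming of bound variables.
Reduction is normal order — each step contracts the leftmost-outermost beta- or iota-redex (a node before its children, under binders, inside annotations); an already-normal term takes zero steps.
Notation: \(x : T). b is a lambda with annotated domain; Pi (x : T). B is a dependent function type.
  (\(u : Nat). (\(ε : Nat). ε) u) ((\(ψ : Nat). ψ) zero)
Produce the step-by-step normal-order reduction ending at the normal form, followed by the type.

normal-order reduction sequence:
  (\(u : Nat). (\(ε : Nat). ε) u) ((\(ψ : Nat). ψ) zero)
  ~> (\(u : Nat). u) ((\(ε : Nat). ε) zero)
  ~> (\(u : Nat). u) zero
  ~> zero
type:
  Nat


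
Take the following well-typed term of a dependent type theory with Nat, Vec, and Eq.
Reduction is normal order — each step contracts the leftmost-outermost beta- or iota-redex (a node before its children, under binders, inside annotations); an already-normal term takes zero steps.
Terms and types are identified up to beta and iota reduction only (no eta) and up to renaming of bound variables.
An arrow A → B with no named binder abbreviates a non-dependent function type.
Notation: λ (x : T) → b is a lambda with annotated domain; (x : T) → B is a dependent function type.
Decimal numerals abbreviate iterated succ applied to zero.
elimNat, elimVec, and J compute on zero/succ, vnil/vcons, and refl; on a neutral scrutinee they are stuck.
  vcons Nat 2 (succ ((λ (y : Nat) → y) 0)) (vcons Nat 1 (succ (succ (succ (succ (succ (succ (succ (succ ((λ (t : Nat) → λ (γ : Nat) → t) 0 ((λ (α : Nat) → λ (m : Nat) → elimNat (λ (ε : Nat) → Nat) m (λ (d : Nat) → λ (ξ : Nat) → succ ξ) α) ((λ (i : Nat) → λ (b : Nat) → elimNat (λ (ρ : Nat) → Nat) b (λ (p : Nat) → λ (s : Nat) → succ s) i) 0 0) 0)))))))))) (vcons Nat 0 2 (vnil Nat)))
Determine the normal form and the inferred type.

normal form:
  vcons Nat 2 1 (vcons Nat 1 8 (vcons Nat 0 2 (vnil Nat)))
inferred type:
  Vec Nat 3


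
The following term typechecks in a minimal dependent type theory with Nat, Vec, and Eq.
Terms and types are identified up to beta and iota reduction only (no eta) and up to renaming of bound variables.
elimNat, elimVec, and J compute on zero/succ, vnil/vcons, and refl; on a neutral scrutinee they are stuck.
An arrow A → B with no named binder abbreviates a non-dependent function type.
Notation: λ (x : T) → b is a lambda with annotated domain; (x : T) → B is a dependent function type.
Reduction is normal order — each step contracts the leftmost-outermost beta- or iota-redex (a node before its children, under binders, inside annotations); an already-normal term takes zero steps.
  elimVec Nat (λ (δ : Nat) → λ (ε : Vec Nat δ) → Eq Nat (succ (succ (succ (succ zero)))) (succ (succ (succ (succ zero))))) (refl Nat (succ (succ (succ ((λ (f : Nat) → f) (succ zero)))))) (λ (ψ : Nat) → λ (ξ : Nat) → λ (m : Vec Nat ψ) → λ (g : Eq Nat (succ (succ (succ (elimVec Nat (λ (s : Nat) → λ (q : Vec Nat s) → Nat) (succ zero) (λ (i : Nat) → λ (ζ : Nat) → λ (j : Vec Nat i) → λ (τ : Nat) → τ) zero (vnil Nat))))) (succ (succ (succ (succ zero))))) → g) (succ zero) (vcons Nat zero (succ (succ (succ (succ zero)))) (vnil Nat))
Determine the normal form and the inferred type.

reduced normal form:
  refl Nat (succ (succ (succ (succ zero))))
type:
  Eq Nat (succ (succ (succ (succ zero)))) (succ (succ (succ (succ zero))))
observation: contracting an elimVec iota-redex first, the term normalizes in 7 steps.


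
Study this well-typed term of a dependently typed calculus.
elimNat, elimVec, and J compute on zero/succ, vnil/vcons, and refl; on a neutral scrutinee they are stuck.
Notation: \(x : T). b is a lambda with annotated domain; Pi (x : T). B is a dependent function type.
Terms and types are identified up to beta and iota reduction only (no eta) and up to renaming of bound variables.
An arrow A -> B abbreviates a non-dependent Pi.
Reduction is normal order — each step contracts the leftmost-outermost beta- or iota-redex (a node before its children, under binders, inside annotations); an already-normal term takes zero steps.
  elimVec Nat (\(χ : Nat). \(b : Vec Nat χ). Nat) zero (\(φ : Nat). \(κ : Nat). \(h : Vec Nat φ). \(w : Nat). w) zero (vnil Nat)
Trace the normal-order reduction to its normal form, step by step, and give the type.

normal-order reduction:
  elimVec Nat (\(χ : Nat). \(b : Vec Nat χ). Nat) zero (\(φ : Nat). \(κ : Nat). \(h : Vec Nat φ). \(w : Nat). w) zero (vnil Nat)
  ~> zero
type:
  Nat


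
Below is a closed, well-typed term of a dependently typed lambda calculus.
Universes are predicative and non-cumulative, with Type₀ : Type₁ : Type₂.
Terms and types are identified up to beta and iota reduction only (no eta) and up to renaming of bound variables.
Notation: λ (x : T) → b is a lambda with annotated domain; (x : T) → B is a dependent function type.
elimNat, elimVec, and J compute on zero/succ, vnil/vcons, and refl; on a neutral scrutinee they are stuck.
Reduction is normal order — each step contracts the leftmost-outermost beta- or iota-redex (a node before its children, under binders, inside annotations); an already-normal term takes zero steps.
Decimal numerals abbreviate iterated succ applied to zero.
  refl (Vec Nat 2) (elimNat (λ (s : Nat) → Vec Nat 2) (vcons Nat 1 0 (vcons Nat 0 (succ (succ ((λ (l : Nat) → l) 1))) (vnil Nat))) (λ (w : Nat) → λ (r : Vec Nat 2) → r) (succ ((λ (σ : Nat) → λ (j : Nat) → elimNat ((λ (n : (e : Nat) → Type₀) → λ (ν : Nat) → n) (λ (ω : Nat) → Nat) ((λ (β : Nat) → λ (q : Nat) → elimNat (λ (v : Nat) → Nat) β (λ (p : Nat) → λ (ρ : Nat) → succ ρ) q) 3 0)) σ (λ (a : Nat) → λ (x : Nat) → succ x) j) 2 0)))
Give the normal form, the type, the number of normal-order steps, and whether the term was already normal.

resulting normal form:
  refl (Vec Nat 2) (vcons Nat 1 0 (vcons Nat 0 3 (vnil Nat)))
inferred type:
  Eq (Vec Nat 2) (vcons Nat 1 0 (vcons Nat 0 3 (vnil Nat))) (vcons Nat 1 0 (vcons Nat 0 3 (vnil Nat)))
steps to reach normal form (normal order): 14
started in normal form: no
first contracted redex: an elimNat iota-redex


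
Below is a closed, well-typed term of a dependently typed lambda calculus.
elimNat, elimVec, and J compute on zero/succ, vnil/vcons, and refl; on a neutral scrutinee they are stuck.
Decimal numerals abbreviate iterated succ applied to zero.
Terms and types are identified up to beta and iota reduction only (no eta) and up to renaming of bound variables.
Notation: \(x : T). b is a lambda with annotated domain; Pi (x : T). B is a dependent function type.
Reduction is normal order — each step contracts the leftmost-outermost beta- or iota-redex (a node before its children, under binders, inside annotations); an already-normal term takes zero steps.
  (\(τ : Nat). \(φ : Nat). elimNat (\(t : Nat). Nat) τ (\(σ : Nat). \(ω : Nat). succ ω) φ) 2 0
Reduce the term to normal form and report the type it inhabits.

reduced normal form:
  2
inferred type:
  Nat


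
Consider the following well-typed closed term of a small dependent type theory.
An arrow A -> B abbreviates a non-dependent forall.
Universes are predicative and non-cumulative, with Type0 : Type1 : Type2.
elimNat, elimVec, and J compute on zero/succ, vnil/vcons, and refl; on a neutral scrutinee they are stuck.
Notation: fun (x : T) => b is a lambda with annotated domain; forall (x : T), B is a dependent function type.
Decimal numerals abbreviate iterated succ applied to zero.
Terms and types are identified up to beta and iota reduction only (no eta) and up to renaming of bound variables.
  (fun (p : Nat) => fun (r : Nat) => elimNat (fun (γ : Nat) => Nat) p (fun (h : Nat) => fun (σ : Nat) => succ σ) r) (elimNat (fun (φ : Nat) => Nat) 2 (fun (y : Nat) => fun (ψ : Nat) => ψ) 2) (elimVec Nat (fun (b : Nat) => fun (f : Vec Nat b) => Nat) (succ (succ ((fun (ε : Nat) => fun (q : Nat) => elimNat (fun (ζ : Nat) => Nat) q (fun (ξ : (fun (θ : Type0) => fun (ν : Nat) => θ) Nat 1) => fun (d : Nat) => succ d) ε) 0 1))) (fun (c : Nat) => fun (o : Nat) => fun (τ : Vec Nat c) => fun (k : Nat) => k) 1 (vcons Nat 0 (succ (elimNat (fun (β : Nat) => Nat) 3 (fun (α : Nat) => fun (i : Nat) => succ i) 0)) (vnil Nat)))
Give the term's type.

type:
  Nat


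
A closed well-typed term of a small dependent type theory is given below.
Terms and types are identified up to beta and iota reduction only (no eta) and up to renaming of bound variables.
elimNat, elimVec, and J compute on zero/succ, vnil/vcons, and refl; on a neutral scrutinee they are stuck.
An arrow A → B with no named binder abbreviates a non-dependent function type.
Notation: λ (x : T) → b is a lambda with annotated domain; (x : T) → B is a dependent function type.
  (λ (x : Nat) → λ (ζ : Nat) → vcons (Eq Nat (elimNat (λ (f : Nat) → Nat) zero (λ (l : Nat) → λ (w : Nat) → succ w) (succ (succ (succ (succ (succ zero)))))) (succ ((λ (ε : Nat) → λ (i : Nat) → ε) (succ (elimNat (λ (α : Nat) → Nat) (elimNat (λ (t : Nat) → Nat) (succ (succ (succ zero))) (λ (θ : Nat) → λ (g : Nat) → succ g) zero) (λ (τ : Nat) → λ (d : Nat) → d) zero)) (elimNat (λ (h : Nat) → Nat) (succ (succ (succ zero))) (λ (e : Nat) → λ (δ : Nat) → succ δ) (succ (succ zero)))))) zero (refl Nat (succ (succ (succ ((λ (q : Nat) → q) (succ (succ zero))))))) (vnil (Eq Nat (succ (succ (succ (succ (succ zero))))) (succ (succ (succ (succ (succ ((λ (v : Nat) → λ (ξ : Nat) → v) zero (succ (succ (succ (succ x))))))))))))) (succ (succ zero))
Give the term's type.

type:
  Nat → Vec (Eq Nat (succ (succ (succ (succ (succ zero))))) (succ (succ (succ (succ (succ zero)))))) (succ zero)


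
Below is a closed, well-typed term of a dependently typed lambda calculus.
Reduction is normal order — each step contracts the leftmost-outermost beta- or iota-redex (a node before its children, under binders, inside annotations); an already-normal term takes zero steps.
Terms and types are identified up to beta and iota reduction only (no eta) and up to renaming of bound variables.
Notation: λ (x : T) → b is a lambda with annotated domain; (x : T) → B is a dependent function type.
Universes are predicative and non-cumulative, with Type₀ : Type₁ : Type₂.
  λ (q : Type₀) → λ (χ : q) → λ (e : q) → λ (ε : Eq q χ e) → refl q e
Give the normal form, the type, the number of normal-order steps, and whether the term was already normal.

normal form:
  λ (q : Type₀) → λ (χ : q) → λ (e : q) → λ (ε : Eq q χ e) → refl q e
inferred type:
  (q : Type₀) → (χ : q) → (e : q) → (ε : Eq q χ e) → Eq q e e
normal-order step count: 0
started in normal form: yes


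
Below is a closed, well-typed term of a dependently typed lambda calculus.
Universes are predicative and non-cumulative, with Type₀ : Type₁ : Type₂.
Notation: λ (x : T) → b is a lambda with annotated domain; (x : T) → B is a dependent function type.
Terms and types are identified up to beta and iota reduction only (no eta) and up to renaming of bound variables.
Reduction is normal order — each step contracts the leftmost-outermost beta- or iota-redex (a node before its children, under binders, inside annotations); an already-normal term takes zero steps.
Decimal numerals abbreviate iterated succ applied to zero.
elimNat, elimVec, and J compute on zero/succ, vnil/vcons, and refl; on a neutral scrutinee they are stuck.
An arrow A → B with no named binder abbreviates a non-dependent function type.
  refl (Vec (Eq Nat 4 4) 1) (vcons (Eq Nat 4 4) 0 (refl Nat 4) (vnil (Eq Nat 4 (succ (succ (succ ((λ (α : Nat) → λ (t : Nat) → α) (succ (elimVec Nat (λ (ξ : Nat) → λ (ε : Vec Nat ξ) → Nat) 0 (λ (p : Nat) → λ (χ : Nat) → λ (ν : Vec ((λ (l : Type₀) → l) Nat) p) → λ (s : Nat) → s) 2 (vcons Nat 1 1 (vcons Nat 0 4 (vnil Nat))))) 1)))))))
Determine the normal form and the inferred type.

reduced normal form:
  refl (Vec (Eq Nat 4 4) 1) (vcons (Eq Nat 4 4) 0 (refl Nat 4) (vnil (Eq Nat 4 4)))
the term's type:
  Eq (Vec (Eq Nat 4 4) 1) (vcons (Eq Nat 4 4) 0 (refl Nat 4) (vnil (Eq Nat 4 4))) (vcons (Eq Nat 4 4) 0 (refl Nat 4) (vnil (Eq Nat 4 4)))


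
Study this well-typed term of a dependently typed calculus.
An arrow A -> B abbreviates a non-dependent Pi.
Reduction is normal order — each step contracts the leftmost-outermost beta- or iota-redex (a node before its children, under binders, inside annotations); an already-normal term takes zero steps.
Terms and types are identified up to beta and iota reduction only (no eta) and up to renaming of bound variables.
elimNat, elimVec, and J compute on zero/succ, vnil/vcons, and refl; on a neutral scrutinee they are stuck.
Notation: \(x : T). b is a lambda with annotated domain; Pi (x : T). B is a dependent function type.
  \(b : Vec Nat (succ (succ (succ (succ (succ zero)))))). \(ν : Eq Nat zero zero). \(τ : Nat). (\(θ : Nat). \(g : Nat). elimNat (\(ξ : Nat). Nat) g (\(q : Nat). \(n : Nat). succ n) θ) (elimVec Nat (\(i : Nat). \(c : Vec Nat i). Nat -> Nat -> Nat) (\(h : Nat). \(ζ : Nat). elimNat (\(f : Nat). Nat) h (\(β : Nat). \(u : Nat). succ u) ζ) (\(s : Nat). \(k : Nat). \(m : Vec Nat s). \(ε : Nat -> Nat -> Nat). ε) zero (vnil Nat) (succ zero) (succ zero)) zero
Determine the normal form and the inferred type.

normal form:
  \(b : Vec Nat (succ (succ (succ (succ (succ zero)))))). \(ν : Eq Nat zero zero). \(τ : Nat). succ (succ zero)
the term's type:
  Vec Nat (succ (succ (succ (succ (succ zero))))) -> Eq Nat zero zero -> Nat -> Nat
observation: normalization takes exactly 16 steps under the normal-order strategy.


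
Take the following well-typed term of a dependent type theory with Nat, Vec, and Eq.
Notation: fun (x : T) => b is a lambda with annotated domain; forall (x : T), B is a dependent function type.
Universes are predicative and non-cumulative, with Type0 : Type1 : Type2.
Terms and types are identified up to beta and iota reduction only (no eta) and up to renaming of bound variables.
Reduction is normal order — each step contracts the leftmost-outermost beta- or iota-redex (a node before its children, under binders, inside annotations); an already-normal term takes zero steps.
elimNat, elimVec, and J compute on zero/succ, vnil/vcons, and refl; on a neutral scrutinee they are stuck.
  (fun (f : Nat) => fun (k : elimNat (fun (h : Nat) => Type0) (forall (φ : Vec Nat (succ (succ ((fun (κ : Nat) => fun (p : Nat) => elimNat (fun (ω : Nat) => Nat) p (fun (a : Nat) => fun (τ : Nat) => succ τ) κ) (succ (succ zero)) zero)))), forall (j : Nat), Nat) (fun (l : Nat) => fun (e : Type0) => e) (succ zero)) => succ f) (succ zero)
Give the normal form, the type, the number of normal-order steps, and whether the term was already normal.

reduced normal form:
  fun (f : forall (k : Vec Nat (succ (succ (succ (succ zero))))), forall (h : Nat), Nat) => succ (succ zero)
the term's type:
  forall (f : forall (k : Vec Nat (succ (succ (succ (succ zero))))), forall (h : Nat), Nat), Nat
normal-order step count: 14
term was already normal: no
first redex: a beta-redex


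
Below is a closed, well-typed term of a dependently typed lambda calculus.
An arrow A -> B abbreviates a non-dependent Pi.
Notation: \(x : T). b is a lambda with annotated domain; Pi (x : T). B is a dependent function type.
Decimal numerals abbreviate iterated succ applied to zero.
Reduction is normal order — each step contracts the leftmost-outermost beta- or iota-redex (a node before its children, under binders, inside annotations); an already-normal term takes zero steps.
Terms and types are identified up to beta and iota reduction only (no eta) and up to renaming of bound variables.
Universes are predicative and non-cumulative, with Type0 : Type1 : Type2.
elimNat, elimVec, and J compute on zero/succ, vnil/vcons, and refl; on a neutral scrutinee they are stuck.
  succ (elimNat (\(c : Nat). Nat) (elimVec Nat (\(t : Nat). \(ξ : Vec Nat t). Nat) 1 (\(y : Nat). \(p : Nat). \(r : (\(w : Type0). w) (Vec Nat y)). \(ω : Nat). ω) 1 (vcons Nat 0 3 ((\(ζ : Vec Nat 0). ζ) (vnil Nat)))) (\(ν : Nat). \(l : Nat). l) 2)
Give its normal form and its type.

resulting normal form:
  2
the term's type:
  Nat


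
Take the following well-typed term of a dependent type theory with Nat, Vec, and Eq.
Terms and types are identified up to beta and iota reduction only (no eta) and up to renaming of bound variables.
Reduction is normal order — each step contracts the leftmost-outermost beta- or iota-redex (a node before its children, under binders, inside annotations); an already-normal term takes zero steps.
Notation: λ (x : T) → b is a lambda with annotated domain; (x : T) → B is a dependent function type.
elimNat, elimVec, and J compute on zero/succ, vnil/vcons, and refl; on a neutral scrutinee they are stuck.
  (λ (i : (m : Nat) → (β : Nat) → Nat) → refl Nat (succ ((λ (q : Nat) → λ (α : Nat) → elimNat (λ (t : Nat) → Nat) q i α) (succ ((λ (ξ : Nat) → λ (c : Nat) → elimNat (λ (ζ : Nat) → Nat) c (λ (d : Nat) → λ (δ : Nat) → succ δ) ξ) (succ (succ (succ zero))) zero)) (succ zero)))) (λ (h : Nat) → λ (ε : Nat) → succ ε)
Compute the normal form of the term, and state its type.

reduced normal form:
  refl Nat (succ (succ (succ (succ (succ (succ zero))))))
the term's type:
  Eq Nat (succ (succ (succ (succ (succ (succ zero)))))) (succ (succ (succ (succ (succ (succ zero))))))


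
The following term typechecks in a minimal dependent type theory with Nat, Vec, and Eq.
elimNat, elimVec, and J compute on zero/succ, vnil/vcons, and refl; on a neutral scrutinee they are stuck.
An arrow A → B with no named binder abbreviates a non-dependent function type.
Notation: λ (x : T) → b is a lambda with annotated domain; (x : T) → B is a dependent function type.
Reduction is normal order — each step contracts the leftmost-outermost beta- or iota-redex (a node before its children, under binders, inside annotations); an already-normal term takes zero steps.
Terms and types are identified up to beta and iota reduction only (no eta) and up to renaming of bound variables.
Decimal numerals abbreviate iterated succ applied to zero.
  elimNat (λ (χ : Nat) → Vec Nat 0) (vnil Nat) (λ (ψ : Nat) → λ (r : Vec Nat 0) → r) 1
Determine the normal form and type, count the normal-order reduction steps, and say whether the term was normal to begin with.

reduced normal form:
  vnil Nat
the term's type:
  Vec Nat 0
steps to reach normal form (normal order): 4
term was already normal: no
first redex: an elimNat iota-redex


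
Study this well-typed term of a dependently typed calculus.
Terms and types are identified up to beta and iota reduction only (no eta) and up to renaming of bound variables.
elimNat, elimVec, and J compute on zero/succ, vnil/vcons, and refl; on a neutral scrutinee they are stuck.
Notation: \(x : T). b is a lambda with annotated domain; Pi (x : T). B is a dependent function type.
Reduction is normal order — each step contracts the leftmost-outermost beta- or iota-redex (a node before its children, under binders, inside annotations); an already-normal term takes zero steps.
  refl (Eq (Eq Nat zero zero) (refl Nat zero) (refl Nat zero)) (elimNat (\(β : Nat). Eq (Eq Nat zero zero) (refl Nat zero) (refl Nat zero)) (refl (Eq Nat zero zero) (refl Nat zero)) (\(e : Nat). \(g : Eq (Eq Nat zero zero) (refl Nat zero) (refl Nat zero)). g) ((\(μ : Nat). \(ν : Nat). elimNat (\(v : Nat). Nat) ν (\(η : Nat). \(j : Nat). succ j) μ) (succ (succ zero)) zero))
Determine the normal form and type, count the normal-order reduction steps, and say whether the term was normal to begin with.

resulting normal form:
  refl (Eq (Eq Nat zero zero) (refl Nat zero) (refl Nat zero)) (refl (Eq Nat zero zero) (refl Nat zero))
type:
  Eq (Eq (Eq Nat zero zero) (refl Nat zero) (refl Nat zero)) (refl (Eq Nat zero zero) (refl Nat zero)) (refl (Eq Nat zero zero) (refl Nat zero))
reduction steps (normal order): 16
started in normal form: no
first redex: a beta-redex


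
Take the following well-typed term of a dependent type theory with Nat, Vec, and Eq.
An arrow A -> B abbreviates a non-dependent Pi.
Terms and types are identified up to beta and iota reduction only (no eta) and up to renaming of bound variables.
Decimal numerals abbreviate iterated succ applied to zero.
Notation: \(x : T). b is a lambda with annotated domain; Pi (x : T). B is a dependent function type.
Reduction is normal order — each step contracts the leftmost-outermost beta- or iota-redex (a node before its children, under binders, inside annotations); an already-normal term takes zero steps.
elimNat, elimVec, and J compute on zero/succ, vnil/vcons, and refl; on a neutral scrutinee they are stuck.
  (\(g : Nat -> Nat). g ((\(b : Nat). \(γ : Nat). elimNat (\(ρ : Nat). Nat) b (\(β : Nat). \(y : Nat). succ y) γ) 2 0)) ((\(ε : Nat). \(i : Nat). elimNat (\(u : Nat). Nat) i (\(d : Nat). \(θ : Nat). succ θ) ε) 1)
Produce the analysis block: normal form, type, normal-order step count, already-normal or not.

resulting normal form:
  3
type:
  Nat
steps to reach normal form (normal order): 10
term was already normal: no
first redex: a beta-redex


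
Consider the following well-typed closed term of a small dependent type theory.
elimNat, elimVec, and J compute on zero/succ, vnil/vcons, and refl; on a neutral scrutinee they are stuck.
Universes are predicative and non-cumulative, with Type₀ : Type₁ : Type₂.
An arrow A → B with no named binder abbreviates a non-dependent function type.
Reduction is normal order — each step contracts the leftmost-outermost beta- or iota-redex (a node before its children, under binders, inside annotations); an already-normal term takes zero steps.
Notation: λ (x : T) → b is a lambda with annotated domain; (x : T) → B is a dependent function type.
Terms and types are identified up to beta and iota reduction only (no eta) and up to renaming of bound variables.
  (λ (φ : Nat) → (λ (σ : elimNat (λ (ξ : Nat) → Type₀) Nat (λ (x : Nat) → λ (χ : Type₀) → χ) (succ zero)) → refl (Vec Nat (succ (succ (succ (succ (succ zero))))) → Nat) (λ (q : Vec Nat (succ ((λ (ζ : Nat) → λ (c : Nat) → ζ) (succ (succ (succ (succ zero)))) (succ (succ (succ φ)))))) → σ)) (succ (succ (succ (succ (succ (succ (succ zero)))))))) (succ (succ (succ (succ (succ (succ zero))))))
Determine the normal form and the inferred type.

resulting normal form:
  refl (Vec Nat (succ (succ (succ (succ (succ zero))))) → Nat) (λ (φ : Vec Nat (succ (succ (succ (succ (succ zero)))))) → succ (succ (succ (succ (succ (succ (succ zero)))))))
type:
  Eq (Vec Nat (succ (succ (succ (succ (succ zero))))) → Nat) (λ (φ : Vec Nat (succ (succ (succ (succ (succ zero)))))) → succ (succ (succ (succ (succ (succ (succ zero))))))) (λ (σ : Vec Nat (succ (succ (succ (succ (succ zero)))))) → succ (succ (succ (succ (succ (succ (succ zero)))))))


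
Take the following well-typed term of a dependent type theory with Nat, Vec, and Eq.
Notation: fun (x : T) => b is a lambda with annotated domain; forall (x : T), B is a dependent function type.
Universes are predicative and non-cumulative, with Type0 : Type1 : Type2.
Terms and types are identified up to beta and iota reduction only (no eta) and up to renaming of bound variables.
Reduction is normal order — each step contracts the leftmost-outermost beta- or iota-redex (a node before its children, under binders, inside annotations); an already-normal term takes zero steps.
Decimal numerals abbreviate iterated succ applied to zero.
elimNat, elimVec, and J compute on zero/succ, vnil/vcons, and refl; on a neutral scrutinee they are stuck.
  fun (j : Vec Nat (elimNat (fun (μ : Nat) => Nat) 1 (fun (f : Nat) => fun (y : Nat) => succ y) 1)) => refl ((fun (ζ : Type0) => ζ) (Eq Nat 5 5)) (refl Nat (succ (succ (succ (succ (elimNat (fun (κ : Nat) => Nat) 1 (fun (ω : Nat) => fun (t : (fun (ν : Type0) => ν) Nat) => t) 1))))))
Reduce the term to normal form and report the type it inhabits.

normal form:
  fun (j : Vec Nat 2) => refl (Eq Nat 5 5) (refl Nat 5)
inferred type:
  forall (j : Vec Nat 2), Eq (Eq Nat 5 5) (refl Nat 5) (refl Nat 5)


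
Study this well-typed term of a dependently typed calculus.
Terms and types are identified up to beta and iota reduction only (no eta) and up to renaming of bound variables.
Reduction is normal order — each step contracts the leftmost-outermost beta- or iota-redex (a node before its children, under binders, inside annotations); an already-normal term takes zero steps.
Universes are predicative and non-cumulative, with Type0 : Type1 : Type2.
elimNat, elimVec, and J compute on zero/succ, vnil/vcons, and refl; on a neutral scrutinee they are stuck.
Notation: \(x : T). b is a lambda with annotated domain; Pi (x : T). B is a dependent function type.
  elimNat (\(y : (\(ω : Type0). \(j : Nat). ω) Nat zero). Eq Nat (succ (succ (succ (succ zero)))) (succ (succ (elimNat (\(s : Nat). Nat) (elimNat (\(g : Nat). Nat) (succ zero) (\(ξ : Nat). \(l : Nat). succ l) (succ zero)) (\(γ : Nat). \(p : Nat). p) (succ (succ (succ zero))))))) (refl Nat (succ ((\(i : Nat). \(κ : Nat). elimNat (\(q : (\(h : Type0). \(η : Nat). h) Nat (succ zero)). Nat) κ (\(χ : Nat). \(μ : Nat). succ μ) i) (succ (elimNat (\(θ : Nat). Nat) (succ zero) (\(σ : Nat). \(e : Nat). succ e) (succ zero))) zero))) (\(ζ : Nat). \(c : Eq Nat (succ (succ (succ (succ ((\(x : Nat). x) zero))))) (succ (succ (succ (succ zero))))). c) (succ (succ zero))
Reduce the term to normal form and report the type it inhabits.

normal form:
  refl Nat (succ (succ (succ (succ zero))))
type:
  Eq Nat (succ (succ (succ (succ zero)))) (succ (succ (succ (succ zero))))
observation: the leftmost-outermost redex is an elimNat iota-redex, and normalization takes 25 steps.


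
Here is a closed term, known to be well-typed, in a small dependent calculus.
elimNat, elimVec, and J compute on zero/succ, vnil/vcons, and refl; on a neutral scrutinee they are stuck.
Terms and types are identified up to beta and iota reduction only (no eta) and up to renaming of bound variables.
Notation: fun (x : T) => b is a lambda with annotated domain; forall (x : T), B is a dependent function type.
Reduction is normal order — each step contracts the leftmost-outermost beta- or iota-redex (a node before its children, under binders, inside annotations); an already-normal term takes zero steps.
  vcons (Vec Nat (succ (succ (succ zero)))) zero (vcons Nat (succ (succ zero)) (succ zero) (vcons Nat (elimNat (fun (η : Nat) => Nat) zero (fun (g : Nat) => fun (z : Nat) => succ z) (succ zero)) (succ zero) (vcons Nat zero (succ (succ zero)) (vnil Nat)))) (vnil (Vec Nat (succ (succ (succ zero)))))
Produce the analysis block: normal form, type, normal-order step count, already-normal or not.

normal form:
  vcons (Vec Nat (succ (succ (succ zero)))) zero (vcons Nat (succ (succ zero)) (succ zero) (vcons Nat (succ zero) (succ zero) (vcons Nat zero (succ (succ zero)) (vnil Nat)))) (vnil (Vec Nat (succ (succ (succ zero)))))
the term's type:
  Vec (Vec Nat (succ (succ (succ zero)))) (succ zero)
steps to reach normal form (normal order): 4
term was already normal: no
first contracted redex: an elimNat iota-redex
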